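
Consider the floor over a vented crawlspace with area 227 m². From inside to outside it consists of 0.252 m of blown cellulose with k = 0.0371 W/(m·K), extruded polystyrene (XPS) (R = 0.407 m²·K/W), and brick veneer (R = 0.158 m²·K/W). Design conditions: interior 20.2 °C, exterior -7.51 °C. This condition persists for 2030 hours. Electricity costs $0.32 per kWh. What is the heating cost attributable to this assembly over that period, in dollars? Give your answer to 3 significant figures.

555 dollars

0.252/0.0371 = 6.792
R_total = 6.792 + 0.407 + 0.158 = 7.357 m²·K/W
Q = 227 × (20.2 − (-7.51)) / 7.357 = 854.9 W
E = 854.9 W × 2030 h / 1000 = 1736 kWh
Cost = 1736 × 0.32 = $555.4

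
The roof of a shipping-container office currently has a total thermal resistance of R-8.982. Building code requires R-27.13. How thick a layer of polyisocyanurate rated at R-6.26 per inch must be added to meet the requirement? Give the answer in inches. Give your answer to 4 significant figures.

2.899 in

ΔR = 27.13 − 8.982 = 18.148 ft²·°F·h/BTU
L = ΔR / (R/in) = 18.148/6.26 = 2.899 in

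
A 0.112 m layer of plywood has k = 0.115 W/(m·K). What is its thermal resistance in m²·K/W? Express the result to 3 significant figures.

R = L/k = 0.112/0.115 = 0.9739 m²·K/W

0.974 m²·K/W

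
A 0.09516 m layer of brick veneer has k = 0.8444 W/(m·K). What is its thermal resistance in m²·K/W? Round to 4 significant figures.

R = L/k = 0.09516/0.8444 = 0.1127 m²·K/W

0.1127 m²·K/W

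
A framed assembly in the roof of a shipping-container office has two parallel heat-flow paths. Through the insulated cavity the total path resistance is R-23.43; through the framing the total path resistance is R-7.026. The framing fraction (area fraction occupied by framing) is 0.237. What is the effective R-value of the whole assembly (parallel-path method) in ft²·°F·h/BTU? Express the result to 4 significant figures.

15.08 ft²·°F·h/BTU

U_eff = 0.763/23.43 + 0.237/7.026 = 0.032565 + 0.033732 = 0.066297
R_eff = 1/U_eff = 15.084 ft²·°F·h/BTU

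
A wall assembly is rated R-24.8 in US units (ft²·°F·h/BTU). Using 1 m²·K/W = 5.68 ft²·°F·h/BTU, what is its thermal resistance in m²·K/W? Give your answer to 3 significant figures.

R_SI = 24.8/5.68 = 4.366

4.37 m²·K/W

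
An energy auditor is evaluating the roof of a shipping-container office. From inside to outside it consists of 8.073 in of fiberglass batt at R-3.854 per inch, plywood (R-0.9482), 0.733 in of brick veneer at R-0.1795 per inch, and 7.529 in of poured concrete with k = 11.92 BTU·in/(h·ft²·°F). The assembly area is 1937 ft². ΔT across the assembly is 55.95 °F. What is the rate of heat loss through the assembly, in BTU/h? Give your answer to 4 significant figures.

8.073 × 3.854 = 31.113
0.733 × 0.1795 = 0.13157
7.529/11.92 = 0.63163
R_total = 31.113 + 0.9482 + 0.13157 + 0.63163 = 32.825 ft²·°F·h/BTU
Q = A·ΔT/R = 1937 × 55.95 / 32.825 = 3301.6 BTU/h

3302 BTU/h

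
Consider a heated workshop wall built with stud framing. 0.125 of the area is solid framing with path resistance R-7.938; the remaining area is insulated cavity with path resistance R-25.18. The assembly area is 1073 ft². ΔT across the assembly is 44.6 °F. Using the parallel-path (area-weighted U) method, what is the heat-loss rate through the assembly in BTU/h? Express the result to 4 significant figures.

U_eff = 0.875/25.18 + 0.125/7.938 = 0.03475 + 0.015747 = 0.050497
R_eff = 1/U_eff = 19.803 ft²·°F·h/BTU
Q = 1073 × 44.6 / 19.803 = 2416.6 BTU/h

2417 BTU/h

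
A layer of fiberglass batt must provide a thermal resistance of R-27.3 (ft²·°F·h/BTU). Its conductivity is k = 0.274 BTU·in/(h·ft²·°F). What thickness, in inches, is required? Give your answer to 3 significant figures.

L = R × k = 27.3 × 0.274 = 7.48 in

7.48 in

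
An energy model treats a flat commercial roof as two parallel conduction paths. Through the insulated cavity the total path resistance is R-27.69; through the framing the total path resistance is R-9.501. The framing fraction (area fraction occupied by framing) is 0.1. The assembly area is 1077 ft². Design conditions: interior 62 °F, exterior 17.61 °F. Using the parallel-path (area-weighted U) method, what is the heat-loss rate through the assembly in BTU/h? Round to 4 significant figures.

U_eff = 0.9/27.69 + 0.1/9.501 = 0.032503 + 0.010525 = 0.043028
R_eff = 1/U_eff = 23.241 ft²·°F·h/BTU
Q = 1077 × (62 − 17.61) / 23.241 = 2057.1 BTU/h

2057 BTU/h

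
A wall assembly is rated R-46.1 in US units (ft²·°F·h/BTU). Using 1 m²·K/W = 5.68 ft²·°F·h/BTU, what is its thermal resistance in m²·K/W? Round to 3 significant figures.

8.12 m²·K/W

R_SI = 46.1/5.68 = 8.116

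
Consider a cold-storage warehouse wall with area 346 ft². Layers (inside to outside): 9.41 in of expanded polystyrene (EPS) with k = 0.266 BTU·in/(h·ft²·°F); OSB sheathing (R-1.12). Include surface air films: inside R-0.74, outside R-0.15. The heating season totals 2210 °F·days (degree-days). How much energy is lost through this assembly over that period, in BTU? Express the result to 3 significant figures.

9.41/0.266 = 35.38
R_total = 0.74 + 35.38 + 1.12 + 0.15 = 37.39 ft²·°F·h/BTU
E = A × HDD × 24 / R = 346 × 2210 × 24 / 37.39 = 490900 BTU

491000 BTU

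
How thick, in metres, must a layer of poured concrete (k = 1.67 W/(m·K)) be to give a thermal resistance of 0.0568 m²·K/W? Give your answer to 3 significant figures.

0.0949 m

L = R·k = 0.0568 × 1.67 = 0.09486 m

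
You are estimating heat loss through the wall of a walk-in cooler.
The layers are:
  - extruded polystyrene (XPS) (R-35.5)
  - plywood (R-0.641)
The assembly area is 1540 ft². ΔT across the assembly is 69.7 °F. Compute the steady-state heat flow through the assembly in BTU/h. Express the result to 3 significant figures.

2970 BTU/h

R_total = 35.5 + 0.641 = 36.14 ft²·°F·h/BTU
Q = A·ΔT/R = 1540 × 69.7 / 36.14 = 2970 BTU/h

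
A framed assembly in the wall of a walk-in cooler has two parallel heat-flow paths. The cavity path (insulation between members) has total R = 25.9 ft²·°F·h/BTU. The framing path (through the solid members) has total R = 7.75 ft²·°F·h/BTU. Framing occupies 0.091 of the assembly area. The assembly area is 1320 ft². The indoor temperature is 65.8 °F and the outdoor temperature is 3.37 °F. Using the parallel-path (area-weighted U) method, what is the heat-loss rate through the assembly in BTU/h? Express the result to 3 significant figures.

U_eff = 0.909/25.9 + 0.091/7.75 = 0.0351 + 0.01174 = 0.04684
R_eff = 1/U_eff = 21.35 ft²·°F·h/BTU
Q = 1320 × (65.8 − 3.37) / 21.35 = 3860 BTU/h

3860 BTU/h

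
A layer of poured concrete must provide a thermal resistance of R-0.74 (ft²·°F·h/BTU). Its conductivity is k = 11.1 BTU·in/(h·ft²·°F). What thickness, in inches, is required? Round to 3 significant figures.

8.21 in

L = R × k = 0.74 × 11.1 = 8.214 in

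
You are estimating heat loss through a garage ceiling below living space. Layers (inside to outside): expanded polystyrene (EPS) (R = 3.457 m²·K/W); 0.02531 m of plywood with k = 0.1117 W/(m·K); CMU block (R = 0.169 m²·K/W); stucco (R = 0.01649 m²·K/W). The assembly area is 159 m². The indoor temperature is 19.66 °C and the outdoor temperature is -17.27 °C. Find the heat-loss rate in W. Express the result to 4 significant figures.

1518 W

0.02531/0.1117 = 0.22659
R_total = 3.457 + 0.22659 + 0.169 + 0.01649 = 3.8691 m²·K/W
Q = A·ΔT/R = 159 × (19.66 − (-17.27)) / 3.8691 = 1517.6 W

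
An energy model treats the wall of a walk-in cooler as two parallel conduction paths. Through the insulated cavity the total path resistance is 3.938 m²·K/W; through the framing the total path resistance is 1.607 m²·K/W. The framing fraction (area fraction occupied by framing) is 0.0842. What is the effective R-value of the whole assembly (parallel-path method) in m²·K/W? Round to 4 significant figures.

3.509 m²·K/W

U_eff = 0.9158/3.938 + 0.0842/1.607 = 0.23255 + 0.052396 = 0.28495
R_eff = 1/U_eff = 3.5094 m²·K/W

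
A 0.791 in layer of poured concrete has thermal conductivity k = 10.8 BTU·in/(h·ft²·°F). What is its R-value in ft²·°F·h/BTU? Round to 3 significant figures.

R = L/k = 0.791/10.8 = 0.07324 ft²·°F·h/BTU

0.0732 ft²·°F·h/BTU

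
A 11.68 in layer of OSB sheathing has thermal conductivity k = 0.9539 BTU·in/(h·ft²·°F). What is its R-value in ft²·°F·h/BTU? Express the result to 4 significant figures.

12.24 ft²·°F·h/BTU

R = L/k = 11.68/0.9539 = 12.244 ft²·°F·h/BTU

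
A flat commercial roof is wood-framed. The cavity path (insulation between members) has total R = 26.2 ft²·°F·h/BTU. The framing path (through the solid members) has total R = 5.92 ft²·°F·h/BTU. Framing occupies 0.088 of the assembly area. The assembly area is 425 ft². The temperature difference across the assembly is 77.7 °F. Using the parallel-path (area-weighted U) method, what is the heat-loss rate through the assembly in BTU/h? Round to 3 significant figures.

U_eff = 0.912/26.2 + 0.088/5.92 = 0.03481 + 0.01486 = 0.04967
R_eff = 1/U_eff = 20.13 ft²·°F·h/BTU
Q = 425 × 77.7 / 20.13 = 1640 BTU/h

1640 BTU/h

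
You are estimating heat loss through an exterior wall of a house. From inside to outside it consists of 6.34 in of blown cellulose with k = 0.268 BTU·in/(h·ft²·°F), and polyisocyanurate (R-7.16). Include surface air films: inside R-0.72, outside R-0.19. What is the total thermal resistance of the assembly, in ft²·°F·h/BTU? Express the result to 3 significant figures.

6.34/0.268 = 23.66
R_total = 0.72 + 23.66 + 7.16 + 0.19 = 31.73 ft²·°F·h/BTU

31.7 ft²·°F·h/BTU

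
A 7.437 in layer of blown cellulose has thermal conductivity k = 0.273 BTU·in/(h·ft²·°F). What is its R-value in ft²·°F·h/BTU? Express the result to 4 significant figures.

R = L/k = 7.437/0.273 = 27.242 ft²·°F·h/BTU

27.24 ft²·°F·h/BTU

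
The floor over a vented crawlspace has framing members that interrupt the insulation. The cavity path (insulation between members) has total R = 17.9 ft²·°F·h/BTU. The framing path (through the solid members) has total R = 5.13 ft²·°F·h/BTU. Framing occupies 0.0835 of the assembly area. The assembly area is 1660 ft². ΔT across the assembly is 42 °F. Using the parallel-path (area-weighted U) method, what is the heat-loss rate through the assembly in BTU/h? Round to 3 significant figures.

U_eff = 0.9165/17.9 + 0.0835/5.13 = 0.0512 + 0.01628 = 0.06748
R_eff = 1/U_eff = 14.82 ft²·°F·h/BTU
Q = 1660 × 42 / 14.82 = 4705 BTU/h

4700 BTU/h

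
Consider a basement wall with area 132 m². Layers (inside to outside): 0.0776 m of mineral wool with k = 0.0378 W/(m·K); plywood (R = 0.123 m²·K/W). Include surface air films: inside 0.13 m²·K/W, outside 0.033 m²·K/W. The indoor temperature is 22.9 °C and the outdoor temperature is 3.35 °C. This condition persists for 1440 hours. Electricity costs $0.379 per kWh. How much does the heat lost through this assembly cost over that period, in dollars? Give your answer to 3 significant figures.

0.0776/0.0378 = 2.053
R_total = 0.13 + 2.053 + 0.123 + 0.033 = 2.339 m²·K/W
Q = 132 × (22.9 − 3.35) / 2.339 = 1103 W
E = 1103 W × 1440 h / 1000 = 1589 kWh
Cost = 1589 × 0.379 = $602.2

602 dollars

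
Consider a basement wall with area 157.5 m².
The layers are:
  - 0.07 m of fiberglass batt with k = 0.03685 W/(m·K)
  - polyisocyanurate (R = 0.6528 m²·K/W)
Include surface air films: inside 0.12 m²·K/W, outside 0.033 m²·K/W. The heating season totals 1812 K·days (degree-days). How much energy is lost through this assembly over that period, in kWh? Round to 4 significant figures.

2532 kWh

0.07/0.03685 = 1.8996
R_total = 0.12 + 1.8996 + 0.6528 + 0.033 = 2.7054 m²·K/W
E = A × HDD × 24 / R / 1000 = 157.5 × 1812 × 24 / 2.7054 / 1000 = 2531.7 kWh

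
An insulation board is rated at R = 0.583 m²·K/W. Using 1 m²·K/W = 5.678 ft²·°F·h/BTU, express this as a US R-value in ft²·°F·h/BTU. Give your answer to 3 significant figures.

3.31 ft²·°F·h/BTU

R_US = 0.583 × 5.678 = 3.31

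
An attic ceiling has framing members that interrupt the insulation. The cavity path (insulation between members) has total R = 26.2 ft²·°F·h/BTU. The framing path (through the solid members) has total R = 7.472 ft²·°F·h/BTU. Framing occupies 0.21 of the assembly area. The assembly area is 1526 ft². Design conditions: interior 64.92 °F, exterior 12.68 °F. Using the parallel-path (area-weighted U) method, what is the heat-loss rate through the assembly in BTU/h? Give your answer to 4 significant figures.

U_eff = 0.79/26.2 + 0.21/7.472 = 0.030153 + 0.028105 = 0.058258
R_eff = 1/U_eff = 17.165 ft²·°F·h/BTU
Q = 1526 × (64.92 − 12.68) / 17.165 = 4644.2 BTU/h

4644 BTU/h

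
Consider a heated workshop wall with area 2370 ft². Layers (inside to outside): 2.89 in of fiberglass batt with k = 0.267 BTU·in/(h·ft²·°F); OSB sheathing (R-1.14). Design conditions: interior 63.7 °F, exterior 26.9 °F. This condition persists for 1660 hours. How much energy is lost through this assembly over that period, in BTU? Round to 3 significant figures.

2.89/0.267 = 10.82
R_total = 10.82 + 1.14 = 11.96 ft²·°F·h/BTU
Q = 2370 × (63.7 − 26.9) / 11.96 = 7290 BTU/h
E = 7290 × 1660 = 12100000 BTU

12100000 BTU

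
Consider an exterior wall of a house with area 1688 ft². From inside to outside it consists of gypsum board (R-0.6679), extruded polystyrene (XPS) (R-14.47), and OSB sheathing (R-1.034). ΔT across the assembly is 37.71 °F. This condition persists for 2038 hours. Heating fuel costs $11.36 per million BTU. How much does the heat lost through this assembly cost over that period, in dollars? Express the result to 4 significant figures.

91.13 dollars

R_total = 0.6679 + 14.47 + 1.034 = 16.172 ft²·°F·h/BTU
Q = 1688 × 37.71 / 16.172 = 3936.1 BTU/h
E = 3936.1 × 2038 = 8021800 BTU
Cost = 8021800/10⁶ × 11.36 = $91.128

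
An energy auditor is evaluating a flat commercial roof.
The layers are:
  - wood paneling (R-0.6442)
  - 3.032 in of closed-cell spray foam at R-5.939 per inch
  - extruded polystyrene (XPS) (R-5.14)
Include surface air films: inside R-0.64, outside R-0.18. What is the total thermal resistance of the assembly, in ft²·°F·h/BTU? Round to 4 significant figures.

3.032 × 5.939 = 18.007
R_total = 0.64 + 0.6442 + 18.007 + 5.14 + 0.18 = 24.611 ft²·°F·h/BTU

24.61 ft²·°F·h/BTU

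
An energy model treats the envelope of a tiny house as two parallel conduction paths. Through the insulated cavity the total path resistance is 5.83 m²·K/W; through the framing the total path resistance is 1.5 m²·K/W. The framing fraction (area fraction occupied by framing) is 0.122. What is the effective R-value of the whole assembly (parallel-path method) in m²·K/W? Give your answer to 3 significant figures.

U_eff = 0.878/5.83 + 0.122/1.5 = 0.1506 + 0.08133 = 0.2319
R_eff = 1/U_eff = 4.312 m²·K/W

4.31 m²·K/W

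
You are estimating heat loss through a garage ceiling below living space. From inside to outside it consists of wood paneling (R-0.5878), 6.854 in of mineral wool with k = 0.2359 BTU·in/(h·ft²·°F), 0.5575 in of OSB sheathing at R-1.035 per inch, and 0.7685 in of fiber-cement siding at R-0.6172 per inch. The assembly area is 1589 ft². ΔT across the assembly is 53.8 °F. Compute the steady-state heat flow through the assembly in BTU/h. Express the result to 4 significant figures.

2785 BTU/h

6.854/0.2359 = 29.055
0.5575 × 1.035 = 0.57701
0.7685 × 0.6172 = 0.47432
R_total = 0.5878 + 29.055 + 0.57701 + 0.47432 = 30.694 ft²·°F·h/BTU
Q = A·ΔT/R = 1589 × 53.8 / 30.694 = 2785.2 BTU/h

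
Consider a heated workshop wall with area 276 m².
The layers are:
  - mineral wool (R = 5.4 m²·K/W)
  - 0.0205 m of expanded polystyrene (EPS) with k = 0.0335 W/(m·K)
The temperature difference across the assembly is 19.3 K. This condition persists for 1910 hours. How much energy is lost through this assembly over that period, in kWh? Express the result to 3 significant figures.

1690 kWh

0.0205/0.0335 = 0.6119
R_total = 5.4 + 0.6119 = 6.012 m²·K/W
Q = 276 × 19.3 / 6.012 = 886 W
E = 886 W × 1910 h / 1000 = 1692 kWh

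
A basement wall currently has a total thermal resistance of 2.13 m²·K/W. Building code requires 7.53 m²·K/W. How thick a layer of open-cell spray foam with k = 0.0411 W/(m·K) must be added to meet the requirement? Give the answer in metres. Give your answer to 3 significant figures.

0.222 m

ΔR = 7.53 − 2.13 = 5.4 m²·K/W
L = ΔR × k = 5.4 × 0.0411 = 0.2219 m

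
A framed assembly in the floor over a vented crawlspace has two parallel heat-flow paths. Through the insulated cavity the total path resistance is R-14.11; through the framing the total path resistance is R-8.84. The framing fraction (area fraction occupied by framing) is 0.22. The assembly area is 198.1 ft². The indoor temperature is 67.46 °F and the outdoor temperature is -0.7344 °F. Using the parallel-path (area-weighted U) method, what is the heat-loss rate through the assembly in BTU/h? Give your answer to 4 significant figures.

U_eff = 0.78/14.11 + 0.22/8.84 = 0.05528 + 0.024887 = 0.080167
R_eff = 1/U_eff = 12.474 ft²·°F·h/BTU
Q = 198.1 × (67.46 − (-0.7344)) / 12.474 = 1083 BTU/h

1083 BTU/h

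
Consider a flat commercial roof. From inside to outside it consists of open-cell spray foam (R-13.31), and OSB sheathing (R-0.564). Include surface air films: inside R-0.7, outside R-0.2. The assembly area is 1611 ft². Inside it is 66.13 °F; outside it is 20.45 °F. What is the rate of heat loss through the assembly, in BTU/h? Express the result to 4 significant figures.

4981 BTU/h

R_total = 0.7 + 13.31 + 0.564 + 0.2 = 14.774 ft²·°F·h/BTU
Q = A·ΔT/R = 1611 × (66.13 − 20.45) / 14.774 = 4981.1 BTU/h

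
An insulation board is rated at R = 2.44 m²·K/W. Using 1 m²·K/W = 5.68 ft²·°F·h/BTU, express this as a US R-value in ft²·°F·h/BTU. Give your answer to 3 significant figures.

R_US = 2.44 × 5.68 = 13.86

13.9 ft²·°F·h/BTU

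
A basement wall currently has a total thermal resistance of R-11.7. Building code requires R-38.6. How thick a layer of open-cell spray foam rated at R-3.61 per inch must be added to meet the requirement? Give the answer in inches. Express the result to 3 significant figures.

ΔR = 38.6 − 11.7 = 26.9 ft²·°F·h/BTU
L = ΔR / (R/in) = 26.9/3.61 = 7.452 in

7.45 in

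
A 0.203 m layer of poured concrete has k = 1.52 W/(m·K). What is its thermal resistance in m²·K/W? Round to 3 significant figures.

0.134 m²·K/W

R = L/k = 0.203/1.52 = 0.1336 m²·K/W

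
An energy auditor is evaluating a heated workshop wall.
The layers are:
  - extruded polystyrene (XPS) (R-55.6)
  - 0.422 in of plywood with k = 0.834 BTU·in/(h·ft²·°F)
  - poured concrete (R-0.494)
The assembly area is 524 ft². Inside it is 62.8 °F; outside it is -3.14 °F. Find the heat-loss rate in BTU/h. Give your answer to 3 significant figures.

610 BTU/h

0.422/0.834 = 0.506
R_total = 55.6 + 0.506 + 0.494 = 56.6 ft²·°F·h/BTU
Q = A·ΔT/R = 524 × (62.8 − (-3.14)) / 56.6 = 610.5 BTU/h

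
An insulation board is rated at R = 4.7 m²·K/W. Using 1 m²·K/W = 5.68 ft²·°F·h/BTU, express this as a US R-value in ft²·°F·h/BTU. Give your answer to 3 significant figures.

R_US = 4.7 × 5.68 = 26.7

26.7 ft²·°F·h/BTU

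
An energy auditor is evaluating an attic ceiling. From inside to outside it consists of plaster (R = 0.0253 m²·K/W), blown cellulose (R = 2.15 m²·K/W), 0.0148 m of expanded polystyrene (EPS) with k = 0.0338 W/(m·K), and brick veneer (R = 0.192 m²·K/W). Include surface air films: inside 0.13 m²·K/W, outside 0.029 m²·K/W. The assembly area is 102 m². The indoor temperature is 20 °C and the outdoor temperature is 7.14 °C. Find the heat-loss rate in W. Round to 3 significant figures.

443 W

0.0148/0.0338 = 0.4379
R_total = 0.13 + 0.0253 + 2.15 + 0.4379 + 0.192 + 0.029 = 2.964 m²·K/W
Q = A·ΔT/R = 102 × (20 − 7.14) / 2.964 = 442.5 W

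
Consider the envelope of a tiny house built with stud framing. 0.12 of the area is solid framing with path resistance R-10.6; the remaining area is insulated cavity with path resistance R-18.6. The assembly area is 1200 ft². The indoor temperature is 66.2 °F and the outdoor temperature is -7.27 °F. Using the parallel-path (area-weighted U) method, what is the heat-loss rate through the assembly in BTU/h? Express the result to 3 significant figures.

U_eff = 0.88/18.6 + 0.12/10.6 = 0.04731 + 0.01132 = 0.05863
R_eff = 1/U_eff = 17.06 ft²·°F·h/BTU
Q = 1200 × (66.2 − (-7.27)) / 17.06 = 5169 BTU/h

5170 BTU/h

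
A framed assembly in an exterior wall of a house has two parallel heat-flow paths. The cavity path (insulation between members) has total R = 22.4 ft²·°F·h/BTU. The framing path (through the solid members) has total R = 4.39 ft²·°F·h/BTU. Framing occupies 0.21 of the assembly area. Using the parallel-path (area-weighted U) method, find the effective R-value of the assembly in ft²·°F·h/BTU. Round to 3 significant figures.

12.0 ft²·°F·h/BTU

U_eff = 0.79/22.4 + 0.21/4.39 = 0.03527 + 0.04784 = 0.0831
R_eff = 1/U_eff = 12.03 ft²·°F·h/BTU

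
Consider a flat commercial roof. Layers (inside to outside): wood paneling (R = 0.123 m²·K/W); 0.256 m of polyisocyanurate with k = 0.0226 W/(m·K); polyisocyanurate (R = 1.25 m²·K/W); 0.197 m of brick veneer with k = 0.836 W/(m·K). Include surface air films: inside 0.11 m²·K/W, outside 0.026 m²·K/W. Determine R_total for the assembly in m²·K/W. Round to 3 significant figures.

13.1 m²·K/W

0.256/0.0226 = 11.33
0.197/0.836 = 0.2356
R_total = 0.11 + 0.123 + 11.33 + 1.25 + 0.2356 + 0.026 = 13.07 m²·K/W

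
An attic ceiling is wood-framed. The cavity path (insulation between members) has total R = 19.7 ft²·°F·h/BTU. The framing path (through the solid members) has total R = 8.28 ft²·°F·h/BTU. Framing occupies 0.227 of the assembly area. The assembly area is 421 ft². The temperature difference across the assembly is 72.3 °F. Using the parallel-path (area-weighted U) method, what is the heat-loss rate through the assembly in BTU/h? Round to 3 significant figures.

2030 BTU/h

U_eff = 0.773/19.7 + 0.227/8.28 = 0.03924 + 0.02742 = 0.06665
R_eff = 1/U_eff = 15 ft²·°F·h/BTU
Q = 421 × 72.3 / 15 = 2029 BTU/h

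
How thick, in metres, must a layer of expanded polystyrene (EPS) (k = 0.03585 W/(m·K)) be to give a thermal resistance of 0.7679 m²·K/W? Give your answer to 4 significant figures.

L = R·k = 0.7679 × 0.03585 = 0.027529 m

0.02753 m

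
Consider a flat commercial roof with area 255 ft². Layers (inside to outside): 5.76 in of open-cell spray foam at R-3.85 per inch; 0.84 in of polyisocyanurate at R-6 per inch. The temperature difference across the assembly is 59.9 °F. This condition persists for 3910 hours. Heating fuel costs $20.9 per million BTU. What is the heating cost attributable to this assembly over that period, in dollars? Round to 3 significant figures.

45.9 dollars

5.76 × 3.85 = 22.18
0.84 × 6 = 5.04
R_total = 22.18 + 5.04 = 27.22 ft²·°F·h/BTU
Q = 255 × 59.9 / 27.22 = 561.2 BTU/h
E = 561.2 × 3910 = 2194000 BTU
Cost = 2194000/10⁶ × 20.9 = $45.86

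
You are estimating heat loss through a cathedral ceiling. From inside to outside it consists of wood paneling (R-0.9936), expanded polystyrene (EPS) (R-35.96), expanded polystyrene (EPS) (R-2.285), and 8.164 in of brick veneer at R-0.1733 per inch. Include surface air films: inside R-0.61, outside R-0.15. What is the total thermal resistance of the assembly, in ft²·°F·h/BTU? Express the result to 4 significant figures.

41.41 ft²·°F·h/BTU

8.164 × 0.1733 = 1.4148
R_total = 0.61 + 0.9936 + 35.96 + 2.285 + 1.4148 + 0.15 = 41.413 ft²·°F·h/BTU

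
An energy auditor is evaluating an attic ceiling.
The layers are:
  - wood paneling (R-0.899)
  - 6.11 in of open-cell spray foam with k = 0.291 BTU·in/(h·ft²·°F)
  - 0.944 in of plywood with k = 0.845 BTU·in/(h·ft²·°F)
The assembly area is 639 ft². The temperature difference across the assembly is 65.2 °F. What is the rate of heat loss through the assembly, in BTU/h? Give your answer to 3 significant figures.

6.11/0.291 = 21
0.944/0.845 = 1.117
R_total = 0.899 + 21 + 1.117 = 23.01 ft²·°F·h/BTU
Q = A·ΔT/R = 639 × 65.2 / 23.01 = 1810 BTU/h

1810 BTU/h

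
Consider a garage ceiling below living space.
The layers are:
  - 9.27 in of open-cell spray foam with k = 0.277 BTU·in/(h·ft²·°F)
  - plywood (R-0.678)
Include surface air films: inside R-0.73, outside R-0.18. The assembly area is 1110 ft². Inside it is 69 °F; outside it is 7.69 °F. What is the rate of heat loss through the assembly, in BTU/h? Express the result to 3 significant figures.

1940 BTU/h

9.27/0.277 = 33.47
R_total = 0.73 + 33.47 + 0.678 + 0.18 = 35.05 ft²·°F·h/BTU
Q = A·ΔT/R = 1110 × (69 − 7.69) / 35.05 = 1941 BTU/h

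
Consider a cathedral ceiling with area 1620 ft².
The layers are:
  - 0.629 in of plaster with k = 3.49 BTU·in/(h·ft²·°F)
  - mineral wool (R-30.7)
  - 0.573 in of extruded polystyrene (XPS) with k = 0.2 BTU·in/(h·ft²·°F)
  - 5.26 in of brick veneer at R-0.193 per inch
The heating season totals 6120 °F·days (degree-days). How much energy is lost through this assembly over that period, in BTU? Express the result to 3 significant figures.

0.629/3.49 = 0.1802
0.573/0.2 = 2.865
5.26 × 0.193 = 1.015
R_total = 0.1802 + 30.7 + 2.865 + 1.015 = 34.76 ft²·°F·h/BTU
E = A × HDD × 24 / R = 1620 × 6120 × 24 / 34.76 = 6845000 BTU

6850000 BTU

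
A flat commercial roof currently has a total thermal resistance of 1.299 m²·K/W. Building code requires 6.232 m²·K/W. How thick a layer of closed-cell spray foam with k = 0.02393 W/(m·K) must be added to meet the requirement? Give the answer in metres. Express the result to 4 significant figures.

ΔR = 6.232 − 1.299 = 4.933 m²·K/W
L = ΔR × k = 4.933 × 0.02393 = 0.11805 m

0.1180 m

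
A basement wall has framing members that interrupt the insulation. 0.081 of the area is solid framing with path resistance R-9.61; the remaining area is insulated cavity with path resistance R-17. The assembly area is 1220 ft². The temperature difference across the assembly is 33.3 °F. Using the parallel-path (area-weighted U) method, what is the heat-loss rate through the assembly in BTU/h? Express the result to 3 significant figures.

U_eff = 0.919/17 + 0.081/9.61 = 0.05406 + 0.008429 = 0.06249
R_eff = 1/U_eff = 16 ft²·°F·h/BTU
Q = 1220 × 33.3 / 16 = 2539 BTU/h

2540 BTU/h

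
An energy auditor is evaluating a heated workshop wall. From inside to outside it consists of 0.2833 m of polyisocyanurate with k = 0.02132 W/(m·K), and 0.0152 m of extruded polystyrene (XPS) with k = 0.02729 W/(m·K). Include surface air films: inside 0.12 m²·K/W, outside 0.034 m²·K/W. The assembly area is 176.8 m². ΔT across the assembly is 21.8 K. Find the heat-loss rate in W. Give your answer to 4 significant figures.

275.3 W

0.2833/0.02132 = 13.288
0.0152/0.02729 = 0.55698
R_total = 0.12 + 13.288 + 0.55698 + 0.034 = 13.999 m²·K/W
Q = A·ΔT/R = 176.8 × 21.8 / 13.999 = 275.32 W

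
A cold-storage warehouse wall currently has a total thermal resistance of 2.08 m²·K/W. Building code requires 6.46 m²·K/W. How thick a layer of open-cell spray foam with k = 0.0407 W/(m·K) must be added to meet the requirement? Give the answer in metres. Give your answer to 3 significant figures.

ΔR = 6.46 − 2.08 = 4.38 m²·K/W
L = ΔR × k = 4.38 × 0.0407 = 0.1783 m

0.178 m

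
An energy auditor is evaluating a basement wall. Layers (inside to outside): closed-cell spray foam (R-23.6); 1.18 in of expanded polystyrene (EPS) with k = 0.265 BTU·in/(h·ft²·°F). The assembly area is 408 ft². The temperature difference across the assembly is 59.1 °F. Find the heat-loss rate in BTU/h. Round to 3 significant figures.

860 BTU/h

1.18/0.265 = 4.453
R_total = 23.6 + 4.453 = 28.05 ft²·°F·h/BTU
Q = A·ΔT/R = 408 × 59.1 / 28.05 = 859.5 BTU/h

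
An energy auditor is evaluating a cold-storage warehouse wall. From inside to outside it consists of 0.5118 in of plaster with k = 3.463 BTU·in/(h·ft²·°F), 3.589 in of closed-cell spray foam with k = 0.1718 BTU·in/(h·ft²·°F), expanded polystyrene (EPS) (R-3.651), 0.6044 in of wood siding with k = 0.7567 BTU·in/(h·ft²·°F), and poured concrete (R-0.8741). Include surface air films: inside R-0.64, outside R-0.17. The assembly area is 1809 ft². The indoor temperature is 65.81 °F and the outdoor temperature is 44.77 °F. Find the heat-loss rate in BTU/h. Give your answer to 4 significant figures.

1401 BTU/h

0.5118/3.463 = 0.14779
3.589/0.1718 = 20.891
0.6044/0.7567 = 0.79873
R_total = 0.64 + 0.14779 + 20.891 + 3.651 + 0.79873 + 0.8741 + 0.17 = 27.172 ft²·°F·h/BTU
Q = A·ΔT/R = 1809 × (65.81 − 44.77) / 27.172 = 1400.7 BTU/h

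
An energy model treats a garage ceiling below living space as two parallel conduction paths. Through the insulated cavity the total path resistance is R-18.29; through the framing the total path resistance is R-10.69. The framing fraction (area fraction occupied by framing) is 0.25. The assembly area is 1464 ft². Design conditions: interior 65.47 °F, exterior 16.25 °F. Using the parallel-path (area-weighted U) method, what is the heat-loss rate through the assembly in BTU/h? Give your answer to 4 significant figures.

U_eff = 0.75/18.29 + 0.25/10.69 = 0.041006 + 0.023386 = 0.064392
R_eff = 1/U_eff = 15.53 ft²·°F·h/BTU
Q = 1464 × (65.47 − 16.25) / 15.53 = 4640 BTU/h

4640 BTU/h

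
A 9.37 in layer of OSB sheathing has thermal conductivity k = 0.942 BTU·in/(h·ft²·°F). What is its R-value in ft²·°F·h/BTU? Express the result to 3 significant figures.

R = L/k = 9.37/0.942 = 9.947 ft²·°F·h/BTU

9.95 ft²·°F·h/BTU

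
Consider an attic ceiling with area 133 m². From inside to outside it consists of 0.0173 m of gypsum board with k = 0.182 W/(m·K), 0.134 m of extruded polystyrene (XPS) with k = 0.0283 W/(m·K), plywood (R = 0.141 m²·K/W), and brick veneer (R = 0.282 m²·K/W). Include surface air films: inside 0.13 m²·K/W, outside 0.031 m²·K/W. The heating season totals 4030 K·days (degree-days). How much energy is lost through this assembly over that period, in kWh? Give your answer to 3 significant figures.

2380 kWh

0.0173/0.182 = 0.09505
0.134/0.0283 = 4.735
R_total = 0.13 + 0.09505 + 4.735 + 0.141 + 0.282 + 0.031 = 5.414 m²·K/W
E = A × HDD × 24 / R / 1000 = 133 × 4030 × 24 / 5.414 / 1000 = 2376 kWh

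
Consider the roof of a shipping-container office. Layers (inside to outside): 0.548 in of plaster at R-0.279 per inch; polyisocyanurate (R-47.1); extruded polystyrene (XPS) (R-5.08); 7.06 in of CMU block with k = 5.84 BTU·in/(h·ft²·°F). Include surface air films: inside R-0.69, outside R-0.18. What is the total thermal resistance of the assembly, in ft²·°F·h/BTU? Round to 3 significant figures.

54.4 ft²·°F·h/BTU

0.548 × 0.279 = 0.1529
7.06/5.84 = 1.209
R_total = 0.69 + 0.1529 + 47.1 + 5.08 + 1.209 + 0.18 = 54.41 ft²·°F·h/BTU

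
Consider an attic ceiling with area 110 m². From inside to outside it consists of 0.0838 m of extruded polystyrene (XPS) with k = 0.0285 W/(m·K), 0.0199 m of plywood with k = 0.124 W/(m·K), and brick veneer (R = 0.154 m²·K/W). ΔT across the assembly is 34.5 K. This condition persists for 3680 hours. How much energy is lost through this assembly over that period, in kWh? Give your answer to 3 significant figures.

4290 kWh

0.0838/0.0285 = 2.94
0.0199/0.124 = 0.1605
R_total = 2.94 + 0.1605 + 0.154 = 3.255 m²·K/W
Q = 110 × 34.5 / 3.255 = 1166 W
E = 1166 W × 3680 h / 1000 = 4291 kWh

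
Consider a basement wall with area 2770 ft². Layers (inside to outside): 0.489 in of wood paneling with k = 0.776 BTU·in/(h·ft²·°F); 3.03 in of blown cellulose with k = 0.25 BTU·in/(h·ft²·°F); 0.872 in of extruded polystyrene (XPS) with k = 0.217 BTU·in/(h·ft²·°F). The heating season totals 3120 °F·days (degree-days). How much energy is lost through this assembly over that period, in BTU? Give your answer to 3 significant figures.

12400000 BTU

0.489/0.776 = 0.6302
3.03/0.25 = 12.12
0.872/0.217 = 4.018
R_total = 0.6302 + 12.12 + 4.018 = 16.77 ft²·°F·h/BTU
E = A × HDD × 24 / R = 2770 × 3120 × 24 / 16.77 = 12370000 BTU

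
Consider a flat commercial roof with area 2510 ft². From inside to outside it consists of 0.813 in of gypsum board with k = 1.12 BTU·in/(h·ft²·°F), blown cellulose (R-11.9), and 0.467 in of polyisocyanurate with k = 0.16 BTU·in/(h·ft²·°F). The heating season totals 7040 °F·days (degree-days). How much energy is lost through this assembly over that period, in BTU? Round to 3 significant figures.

27300000 BTU

0.813/1.12 = 0.7259
0.467/0.16 = 2.919
R_total = 0.7259 + 11.9 + 2.919 = 15.54 ft²·°F·h/BTU
E = A × HDD × 24 / R = 2510 × 7040 × 24 / 15.54 = 27280000 BTU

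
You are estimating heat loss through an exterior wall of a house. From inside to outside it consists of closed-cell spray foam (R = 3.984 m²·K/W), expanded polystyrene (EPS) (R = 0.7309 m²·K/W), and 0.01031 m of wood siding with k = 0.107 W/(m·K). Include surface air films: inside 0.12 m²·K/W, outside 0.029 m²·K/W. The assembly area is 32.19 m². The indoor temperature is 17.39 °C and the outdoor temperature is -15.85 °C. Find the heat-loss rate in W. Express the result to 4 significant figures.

215.7 W

0.01031/0.107 = 0.096355
R_total = 0.12 + 3.984 + 0.7309 + 0.096355 + 0.029 = 4.9603 m²·K/W
Q = A·ΔT/R = 32.19 × (17.39 − (-15.85)) / 4.9603 = 215.71 W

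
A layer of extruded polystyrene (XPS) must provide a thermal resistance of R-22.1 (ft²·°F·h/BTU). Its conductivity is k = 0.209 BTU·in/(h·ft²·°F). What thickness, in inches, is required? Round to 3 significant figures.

L = R × k = 22.1 × 0.209 = 4.619 in

4.62 in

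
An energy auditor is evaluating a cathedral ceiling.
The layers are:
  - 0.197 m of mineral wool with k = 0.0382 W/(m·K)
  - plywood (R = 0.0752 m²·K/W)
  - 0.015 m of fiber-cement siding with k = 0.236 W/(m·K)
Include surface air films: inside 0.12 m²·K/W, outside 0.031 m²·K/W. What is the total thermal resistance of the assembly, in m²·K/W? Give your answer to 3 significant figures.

0.197/0.0382 = 5.157
0.015/0.236 = 0.06356
R_total = 0.12 + 5.157 + 0.0752 + 0.06356 + 0.031 = 5.447 m²·K/W

5.45 m²·K/W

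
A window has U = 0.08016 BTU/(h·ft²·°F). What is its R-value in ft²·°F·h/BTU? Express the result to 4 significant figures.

R = 1/U = 1/0.08016 = 12.475

12.48 ft²·°F·h/BTU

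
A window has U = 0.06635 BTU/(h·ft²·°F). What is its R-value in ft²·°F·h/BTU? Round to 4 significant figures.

15.07 ft²·°F·h/BTU

R = 1/U = 1/0.06635 = 15.072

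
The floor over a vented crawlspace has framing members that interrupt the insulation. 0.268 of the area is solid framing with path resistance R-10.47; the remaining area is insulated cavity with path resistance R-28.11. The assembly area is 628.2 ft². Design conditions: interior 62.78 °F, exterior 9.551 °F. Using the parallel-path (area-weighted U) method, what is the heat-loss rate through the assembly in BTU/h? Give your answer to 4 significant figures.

1727 BTU/h

U_eff = 0.732/28.11 + 0.268/10.47 = 0.026041 + 0.025597 = 0.051637
R_eff = 1/U_eff = 19.366 ft²·°F·h/BTU
Q = 628.2 × (62.78 − 9.551) / 19.366 = 1726.7 BTU/h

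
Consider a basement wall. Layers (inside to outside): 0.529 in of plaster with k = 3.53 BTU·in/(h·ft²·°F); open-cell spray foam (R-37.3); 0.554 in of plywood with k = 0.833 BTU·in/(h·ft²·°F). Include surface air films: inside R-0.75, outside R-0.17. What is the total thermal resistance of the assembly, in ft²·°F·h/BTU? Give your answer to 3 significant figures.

0.529/3.53 = 0.1499
0.554/0.833 = 0.6651
R_total = 0.75 + 0.1499 + 37.3 + 0.6651 + 0.17 = 39.03 ft²·°F·h/BTU

39.0 ft²·°F·h/BTU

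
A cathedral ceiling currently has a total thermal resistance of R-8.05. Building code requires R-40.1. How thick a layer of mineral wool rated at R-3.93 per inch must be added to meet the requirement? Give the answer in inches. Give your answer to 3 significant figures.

ΔR = 40.1 − 8.05 = 32.05 ft²·°F·h/BTU
L = ΔR / (R/in) = 32.05/3.93 = 8.155 in

8.16 in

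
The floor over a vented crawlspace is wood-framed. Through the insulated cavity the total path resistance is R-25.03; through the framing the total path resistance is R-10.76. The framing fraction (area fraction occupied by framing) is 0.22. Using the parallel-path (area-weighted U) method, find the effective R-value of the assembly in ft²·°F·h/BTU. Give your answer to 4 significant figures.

19.38 ft²·°F·h/BTU

U_eff = 0.78/25.03 + 0.22/10.76 = 0.031163 + 0.020446 = 0.051609
R_eff = 1/U_eff = 19.377 ft²·°F·h/BTU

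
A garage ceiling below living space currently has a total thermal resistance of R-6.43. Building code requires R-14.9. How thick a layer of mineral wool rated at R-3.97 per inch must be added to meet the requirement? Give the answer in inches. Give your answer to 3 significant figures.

ΔR = 14.9 − 6.43 = 8.47 ft²·°F·h/BTU
L = ΔR / (R/in) = 8.47/3.97 = 2.134 in

2.13 in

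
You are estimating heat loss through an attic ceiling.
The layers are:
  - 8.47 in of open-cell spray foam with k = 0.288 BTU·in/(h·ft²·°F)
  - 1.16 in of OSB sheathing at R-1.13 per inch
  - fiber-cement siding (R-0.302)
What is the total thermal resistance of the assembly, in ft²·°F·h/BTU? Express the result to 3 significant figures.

31.0 ft²·°F·h/BTU

8.47/0.288 = 29.41
1.16 × 1.13 = 1.311
R_total = 29.41 + 1.311 + 0.302 = 31.02 ft²·°F·h/BTU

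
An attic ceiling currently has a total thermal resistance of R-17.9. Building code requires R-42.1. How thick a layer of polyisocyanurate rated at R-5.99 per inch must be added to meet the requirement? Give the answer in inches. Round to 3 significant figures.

4.04 in

ΔR = 42.1 − 17.9 = 24.2 ft²·°F·h/BTU
L = ΔR / (R/in) = 24.2/5.99 = 4.04 in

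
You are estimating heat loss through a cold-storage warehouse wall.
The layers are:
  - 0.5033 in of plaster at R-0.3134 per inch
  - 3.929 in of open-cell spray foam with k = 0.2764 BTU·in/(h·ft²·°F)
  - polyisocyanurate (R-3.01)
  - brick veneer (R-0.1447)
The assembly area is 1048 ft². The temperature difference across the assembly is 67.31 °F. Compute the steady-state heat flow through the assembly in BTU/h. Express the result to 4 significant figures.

4025 BTU/h

0.5033 × 0.3134 = 0.15773
3.929/0.2764 = 14.215
R_total = 0.15773 + 14.215 + 3.01 + 0.1447 = 17.527 ft²·°F·h/BTU
Q = A·ΔT/R = 1048 × 67.31 / 17.527 = 4024.6 BTU/h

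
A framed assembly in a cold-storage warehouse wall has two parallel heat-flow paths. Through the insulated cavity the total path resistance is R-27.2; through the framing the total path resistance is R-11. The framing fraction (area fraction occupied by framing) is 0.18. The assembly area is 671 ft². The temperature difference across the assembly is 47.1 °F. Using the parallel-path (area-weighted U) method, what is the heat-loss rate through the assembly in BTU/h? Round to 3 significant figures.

U_eff = 0.82/27.2 + 0.18/11 = 0.03015 + 0.01636 = 0.04651
R_eff = 1/U_eff = 21.5 ft²·°F·h/BTU
Q = 671 × 47.1 / 21.5 = 1470 BTU/h

1470 BTU/h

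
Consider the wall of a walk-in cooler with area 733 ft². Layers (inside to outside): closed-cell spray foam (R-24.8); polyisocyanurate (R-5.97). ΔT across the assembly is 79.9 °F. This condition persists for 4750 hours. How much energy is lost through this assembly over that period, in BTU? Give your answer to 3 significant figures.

9040000 BTU

R_total = 24.8 + 5.97 = 30.77 ft²·°F·h/BTU
Q = 733 × 79.9 / 30.77 = 1903 BTU/h
E = 1903 × 4750 = 9041000 BTU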